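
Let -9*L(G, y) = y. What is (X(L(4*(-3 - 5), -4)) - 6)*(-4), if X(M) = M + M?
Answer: 184/9 ≈ 20.444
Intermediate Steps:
L(G, y) = -y/9
X(M) = 2*M
(X(L(4*(-3 - 5), -4)) - 6)*(-4) = (2*(-1/9*(-4)) - 6)*(-4) = (2*(4/9) - 6)*(-4) = (8/9 - 6)*(-4) = -46/9*(-4) = 184/9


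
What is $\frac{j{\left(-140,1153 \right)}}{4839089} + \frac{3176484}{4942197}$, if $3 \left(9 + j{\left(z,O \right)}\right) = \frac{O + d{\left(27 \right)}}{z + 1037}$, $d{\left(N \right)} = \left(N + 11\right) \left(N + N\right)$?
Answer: $\frac{27195288796798}{42312447398943} \approx 0.64272$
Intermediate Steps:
$d{\left(N \right)} = 2 N \left(11 + N\right)$ ($d{\left(N \right)} = \left(11 + N\right) 2 N = 2 N \left(11 + N\right)$)
$j{\left(z,O \right)} = -9 + \frac{2052 + O}{3 \left(1037 + z\right)}$ ($j{\left(z,O \right)} = -9 + \frac{\left(O + 2 \cdot 27 \left(11 + 27\right)\right) \frac{1}{z + 1037}}{3} = -9 + \frac{\left(O + 2 \cdot 27 \cdot 38\right) \frac{1}{1037 + z}}{3} = -9 + \frac{\left(O + 2052\right) \frac{1}{1037 + z}}{3} = -9 + \frac{\left(2052 + O\right) \frac{1}{1037 + z}}{3} = -9 + \frac{\frac{1}{1037 + z} \left(2052 + O\right)}{3} = -9 + \frac{2052 + O}{3 \left(1037 + z\right)}$)
$\frac{j{\left(-140,1153 \right)}}{4839089} + \frac{3176484}{4942197} = \frac{\frac{1}{3} \frac{1}{1037 - 140} \left(-25947 + 1153 - -3780\right)}{4839089} + \frac{3176484}{4942197} = \frac{-25947 + 1153 + 3780}{3 \cdot 897} \cdot \frac{1}{4839089} + 3176484 \cdot \frac{1}{4942197} = \frac{1}{3} \cdot \frac{1}{897} \left(-21014\right) \frac{1}{4839089} + \frac{1058828}{1647399} = \left(- \frac{21014}{2691}\right) \frac{1}{4839089} + \frac{1058828}{1647399} = - \frac{21014}{13021988499} + \frac{1058828}{1647399} = \frac{27195288796798}{42312447398943}$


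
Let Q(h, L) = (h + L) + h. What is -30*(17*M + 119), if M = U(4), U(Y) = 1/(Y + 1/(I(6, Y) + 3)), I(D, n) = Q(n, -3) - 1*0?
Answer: -40630/11 ≈ -3693.6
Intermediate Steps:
Q(h, L) = L + 2*h (Q(h, L) = (L + h) + h = L + 2*h)
I(D, n) = -3 + 2*n (I(D, n) = (-3 + 2*n) - 1*0 = (-3 + 2*n) + 0 = -3 + 2*n)
U(Y) = 1/(Y + 1/(2*Y)) (U(Y) = 1/(Y + 1/((-3 + 2*Y) + 3)) = 1/(Y + 1/(2*Y)))
M = 8/33 (M = 2*4/(1 + 2*4**2) = 2*4/(1 + 2*16) = 2*4/(1 + 32) = 2*4/33 = 2*4*(1/33) = 8/33 ≈ 0.24242)
-30*(17*M + 119) = -30*(17*(8/33) + 119) = -30*(136/33 + 119) = -30*4063/33 = -40630/11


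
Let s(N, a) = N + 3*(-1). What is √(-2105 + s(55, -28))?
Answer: I*√2053 ≈ 45.31*I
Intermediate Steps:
s(N, a) = -3 + N (s(N, a) = N - 3 = -3 + N)
√(-2105 + s(55, -28)) = √(-2105 + (-3 + 55)) = √(-2105 + 52) = √(-2053) = I*√2053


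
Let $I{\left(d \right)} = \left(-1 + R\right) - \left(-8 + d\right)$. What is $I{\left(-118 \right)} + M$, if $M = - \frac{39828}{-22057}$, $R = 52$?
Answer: $\frac{3943917}{22057} \approx 178.81$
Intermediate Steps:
$I{\left(d \right)} = 59 - d$ ($I{\left(d \right)} = \left(-1 + 52\right) - \left(-8 + d\right) = 51 - \left(-8 + d\right) = 59 - d$)
$M = \frac{39828}{22057}$ ($M = \left(-39828\right) \left(- \frac{1}{22057}\right) = \frac{39828}{22057} \approx 1.8057$)
$I{\left(-118 \right)} + M = \left(59 - -118\right) + \frac{39828}{22057} = \left(59 + 118\right) + \frac{39828}{22057} = 177 + \frac{39828}{22057} = \frac{3943917}{22057}$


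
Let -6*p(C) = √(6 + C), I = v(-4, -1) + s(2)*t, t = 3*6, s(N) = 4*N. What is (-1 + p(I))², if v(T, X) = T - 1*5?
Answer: (6 + √141)²/36 ≈ 8.8748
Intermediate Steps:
v(T, X) = -5 + T (v(T, X) = T - 5 = -5 + T)
t = 18
I = 135 (I = (-5 - 4) + (4*2)*18 = -9 + 8*18 = -9 + 144 = 135)
p(C) = -√(6 + C)/6
(-1 + p(I))² = (-1 - √(6 + 135)/6)² = (-1 - √141/6)²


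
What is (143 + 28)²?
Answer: 29241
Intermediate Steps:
(143 + 28)² = 171² = 29241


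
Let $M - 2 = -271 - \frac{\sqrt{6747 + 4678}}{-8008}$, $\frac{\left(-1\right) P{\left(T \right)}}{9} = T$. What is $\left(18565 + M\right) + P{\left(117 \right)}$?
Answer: $17243 + \frac{5 \sqrt{457}}{8008} \approx 17243.0$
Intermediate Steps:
$P{\left(T \right)} = - 9 T$
$M = -269 + \frac{5 \sqrt{457}}{8008}$ ($M = 2 - \left(271 + \frac{\sqrt{6747 + 4678}}{-8008}\right) = 2 - \left(271 + \sqrt{11425} \left(- \frac{1}{8008}\right)\right) = 2 - \left(271 + 5 \sqrt{457} \left(- \frac{1}{8008}\right)\right) = 2 - \left(271 - \frac{5 \sqrt{457}}{8008}\right) = -269 + \frac{5 \sqrt{457}}{8008} \approx -268.99$)
$\left(18565 + M\right) + P{\left(117 \right)} = \left(18565 - \left(269 - \frac{5 \sqrt{457}}{8008}\right)\right) - 1053 = \left(18296 + \frac{5 \sqrt{457}}{8008}\right) - 1053 = 17243 + \frac{5 \sqrt{457}}{8008}$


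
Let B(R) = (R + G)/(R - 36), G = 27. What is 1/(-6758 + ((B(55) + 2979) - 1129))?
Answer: -19/93170 ≈ -0.00020393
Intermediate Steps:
B(R) = (27 + R)/(-36 + R) (B(R) = (R + 27)/(R - 36) = (27 + R)/(-36 + R))
1/(-6758 + ((B(55) + 2979) - 1129)) = 1/(-6758 + (((27 + 55)/(-36 + 55) + 2979) - 1129)) = 1/(-6758 + ((82/19 + 2979) - 1129)) = 1/(-6758 + (56683/19 - 1129)) = 1/(-6758 + 35232/19) = 1/(-93170/19) = -19/93170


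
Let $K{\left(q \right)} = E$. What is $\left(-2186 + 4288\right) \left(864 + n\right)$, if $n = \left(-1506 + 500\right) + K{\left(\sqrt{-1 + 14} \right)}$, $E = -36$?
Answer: $-374156$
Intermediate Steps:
$K{\left(q \right)} = -36$
$n = -1042$ ($n = \left(-1506 + 500\right) - 36 = -1006 - 36 = -1042$)
$\left(-2186 + 4288\right) \left(864 + n\right) = \left(-2186 + 4288\right) \left(864 - 1042\right) = 2102 \left(-178\right) = -374156$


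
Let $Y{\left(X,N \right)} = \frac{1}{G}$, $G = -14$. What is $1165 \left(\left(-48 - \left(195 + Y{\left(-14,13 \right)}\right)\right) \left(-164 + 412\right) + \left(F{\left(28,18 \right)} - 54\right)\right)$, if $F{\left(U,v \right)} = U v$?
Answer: $- \frac{487638710}{7} \approx -6.9663 \cdot 10^{7}$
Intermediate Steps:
$Y{\left(X,N \right)} = - \frac{1}{14}$ ($Y{\left(X,N \right)} = \frac{1}{-14} = - \frac{1}{14}$)
$1165 \left(\left(-48 - \left(195 + Y{\left(-14,13 \right)}\right)\right) \left(-164 + 412\right) + \left(F{\left(28,18 \right)} - 54\right)\right) = 1165 \left(\left(-48 - \frac{2729}{14}\right) \left(-164 + 412\right) + \left(28 \cdot 18 - 54\right)\right) = 1165 \left(\left(-48 + \left(-195 + \frac{1}{14}\right)\right) 248 + \left(504 - 54\right)\right) = 1165 \left(\left(-48 - \frac{2729}{14}\right) 248 + 450\right) = 1165 \left(\left(- \frac{3401}{14}\right) 248 + 450\right) = 1165 \left(- \frac{421724}{7} + 450\right) = 1165 \left(- \frac{418574}{7}\right) = - \frac{487638710}{7}$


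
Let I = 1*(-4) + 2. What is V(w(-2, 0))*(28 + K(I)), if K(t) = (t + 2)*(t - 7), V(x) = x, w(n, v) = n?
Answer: -56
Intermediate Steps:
I = -2 (I = -4 + 2 = -2)
K(t) = (-7 + t)*(2 + t) (K(t) = (2 + t)*(-7 + t) = (-7 + t)*(2 + t))
V(w(-2, 0))*(28 + K(I)) = -2*(28 + (-14 + (-2)² - 5*(-2))) = -2*(28 + (-14 + 4 + 10)) = -2*(28 + 0) = -2*28 = -56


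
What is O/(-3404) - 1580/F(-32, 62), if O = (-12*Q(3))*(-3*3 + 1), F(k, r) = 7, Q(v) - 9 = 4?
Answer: -1346764/5957 ≈ -226.08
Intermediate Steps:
Q(v) = 13 (Q(v) = 9 + 4 = 13)
O = 1248 (O = (-12*13)*(-3*3 + 1) = -156*(-9 + 1) = -156*(-8) = 1248)
O/(-3404) - 1580/F(-32, 62) = 1248/(-3404) - 1580/7 = 1248*(-1/3404) - 1580*⅐ = -312/851 - 1580/7 = -1346764/5957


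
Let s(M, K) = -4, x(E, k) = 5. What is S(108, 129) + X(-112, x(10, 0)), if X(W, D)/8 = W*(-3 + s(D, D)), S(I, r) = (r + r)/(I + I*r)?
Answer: 14676523/2340 ≈ 6272.0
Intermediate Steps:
S(I, r) = 2*r/(I + I*r) (S(I, r) = (2*r)/(I + I*r) = 2*r/(I + I*r))
X(W, D) = -56*W (X(W, D) = 8*(W*(-3 - 4)) = 8*(W*(-7)) = 8*(-7*W) = -56*W)
S(108, 129) + X(-112, x(10, 0)) = 2*129/(108*(1 + 129)) - 56*(-112) = 2*129*(1/108)/130 + 6272 = 2*129*(1/108)*(1/130) + 6272 = 43/2340 + 6272 = 14676523/2340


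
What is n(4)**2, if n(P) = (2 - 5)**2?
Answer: 81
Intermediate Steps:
n(P) = 9 (n(P) = (-3)**2 = 9)
n(4)**2 = 9**2 = 81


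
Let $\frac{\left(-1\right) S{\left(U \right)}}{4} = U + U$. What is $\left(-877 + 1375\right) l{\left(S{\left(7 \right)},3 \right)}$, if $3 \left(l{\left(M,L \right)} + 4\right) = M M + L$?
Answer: $519082$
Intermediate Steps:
$S{\left(U \right)} = - 8 U$ ($S{\left(U \right)} = - 4 \left(U + U\right) = - 4 \cdot 2 U = - 8 U$)
$l{\left(M,L \right)} = -4 + \frac{L}{3} + \frac{M^{2}}{3}$ ($l{\left(M,L \right)} = -4 + \frac{M M + L}{3} = -4 + \frac{M^{2} + L}{3} = -4 + \frac{L + M^{2}}{3} = -4 + \left(\frac{L}{3} + \frac{M^{2}}{3}\right) = -4 + \frac{L}{3} + \frac{M^{2}}{3}$)
$\left(-877 + 1375\right) l{\left(S{\left(7 \right)},3 \right)} = \left(-877 + 1375\right) \left(-4 + \frac{1}{3} \cdot 3 + \frac{\left(\left(-8\right) 7\right)^{2}}{3}\right) = 498 \left(-4 + 1 + \frac{\left(-56\right)^{2}}{3}\right) = 498 \left(-4 + 1 + \frac{1}{3} \cdot 3136\right) = 498 \left(-4 + 1 + \frac{3136}{3}\right) = 498 \cdot \frac{3127}{3} = 519082$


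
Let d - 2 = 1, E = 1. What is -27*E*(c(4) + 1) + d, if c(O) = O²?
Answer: -456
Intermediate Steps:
d = 3 (d = 2 + 1 = 3)
-27*E*(c(4) + 1) + d = -27*(4² + 1) + 3 = -27*(16 + 1) + 3 = -27*17 + 3 = -459 + 3 = -456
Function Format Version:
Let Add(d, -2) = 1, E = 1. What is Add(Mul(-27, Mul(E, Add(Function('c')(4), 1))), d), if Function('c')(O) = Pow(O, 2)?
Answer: -456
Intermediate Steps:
d = 3 (d = Add(2, 1) = 3)
Add(Mul(-27, Mul(E, Add(Function('c')(4), 1))), d) = Add(Mul(-27, Mul(1, Add(Pow(4, 2), 1))), 3) = Add(Mul(-27, Mul(1, Add(16, 1))), 3) = Add(Mul(-27, Mul(1, 17)), 3) = Add(Mul(-27, 17), 3) = Add(-459, 3) = -456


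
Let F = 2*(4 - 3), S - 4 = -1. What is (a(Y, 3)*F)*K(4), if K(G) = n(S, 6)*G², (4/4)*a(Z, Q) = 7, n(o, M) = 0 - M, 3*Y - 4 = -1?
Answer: -1344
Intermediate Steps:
S = 3 (S = 4 - 1 = 3)
Y = 1 (Y = 4/3 + (⅓)*(-1) = 4/3 - ⅓ = 1)
n(o, M) = -M
a(Z, Q) = 7
K(G) = -6*G² (K(G) = (-1*6)*G² = -6*G²)
F = 2 (F = 2*1 = 2)
(a(Y, 3)*F)*K(4) = (7*2)*(-6*4²) = 14*(-6*16) = 14*(-96) = -1344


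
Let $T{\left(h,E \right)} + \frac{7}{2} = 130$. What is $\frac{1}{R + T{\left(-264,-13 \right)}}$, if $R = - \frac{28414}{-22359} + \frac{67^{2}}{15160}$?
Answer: $\frac{338962440}{43409874451} \approx 0.0078084$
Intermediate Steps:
$T{\left(h,E \right)} = \frac{253}{2}$ ($T{\left(h,E \right)} = - \frac{7}{2} + 130 = \frac{253}{2}$)
$R = \frac{531125791}{338962440}$ ($R = \left(-28414\right) \left(- \frac{1}{22359}\right) + 4489 \cdot \frac{1}{15160} = \frac{28414}{22359} + \frac{4489}{15160} = \frac{531125791}{338962440} \approx 1.5669$)
$\frac{1}{R + T{\left(-264,-13 \right)}} = \frac{1}{\frac{531125791}{338962440} + \frac{253}{2}} = \frac{1}{\frac{43409874451}{338962440}} = \frac{338962440}{43409874451}$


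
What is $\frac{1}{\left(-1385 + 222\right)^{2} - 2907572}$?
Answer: $- \frac{1}{1555003} \approx -6.4309 \cdot 10^{-7}$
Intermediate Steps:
$\frac{1}{\left(-1385 + 222\right)^{2} - 2907572} = \frac{1}{\left(-1163\right)^{2} - 2907572} = \frac{1}{1352569 - 2907572} = \frac{1}{-1555003} = - \frac{1}{1555003}$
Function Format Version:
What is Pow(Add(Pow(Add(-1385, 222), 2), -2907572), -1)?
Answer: Rational(-1, 1555003) ≈ -6.4309e-7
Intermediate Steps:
Pow(Add(Pow(Add(-1385, 222), 2), -2907572), -1) = Pow(Add(Pow(-1163, 2), -2907572), -1) = Pow(Add(1352569, -2907572), -1) = Pow(-1555003, -1) = Rational(-1, 1555003)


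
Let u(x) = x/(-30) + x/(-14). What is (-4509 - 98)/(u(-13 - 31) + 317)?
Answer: -483735/33769 ≈ -14.325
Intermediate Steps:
u(x) = -11*x/105 (u(x) = x*(-1/30) + x*(-1/14) = -x/30 - x/14 = -11*x/105)
(-4509 - 98)/(u(-13 - 31) + 317) = (-4509 - 98)/(-11*(-13 - 31)/105 + 317) = -4607/(-11/105*(-44) + 317) = -4607/(484/105 + 317) = -4607/33769/105 = -4607*105/33769 = -483735/33769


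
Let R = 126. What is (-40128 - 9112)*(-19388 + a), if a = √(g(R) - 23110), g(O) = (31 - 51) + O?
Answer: 954665120 - 886320*I*√71 ≈ 9.5466e+8 - 7.4683e+6*I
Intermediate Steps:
g(O) = -20 + O
a = 18*I*√71 (a = √((-20 + 126) - 23110) = √(106 - 23110) = √(-23004) = 18*I*√71 ≈ 151.67*I)
(-40128 - 9112)*(-19388 + a) = (-40128 - 9112)*(-19388 + 18*I*√71) = -49240*(-19388 + 18*I*√71) = 954665120 - 886320*I*√71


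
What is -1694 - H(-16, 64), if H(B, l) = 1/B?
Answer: -27103/16 ≈ -1693.9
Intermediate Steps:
-1694 - H(-16, 64) = -1694 - 1/(-16) = -1694 - 1*(-1/16) = -1694 + 1/16 = -27103/16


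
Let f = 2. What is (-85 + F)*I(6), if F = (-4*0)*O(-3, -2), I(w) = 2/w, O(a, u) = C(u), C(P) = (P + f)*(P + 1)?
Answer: -85/3 ≈ -28.333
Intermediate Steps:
C(P) = (1 + P)*(2 + P) (C(P) = (P + 2)*(P + 1) = (2 + P)*(1 + P) = (1 + P)*(2 + P))
O(a, u) = 2 + u² + 3*u
F = 0 (F = (-4*0)*(2 + (-2)² + 3*(-2)) = 0*(2 + 4 - 6) = 0*0 = 0)
(-85 + F)*I(6) = (-85 + 0)*(2/6) = -170/6 = -85*⅓ = -85/3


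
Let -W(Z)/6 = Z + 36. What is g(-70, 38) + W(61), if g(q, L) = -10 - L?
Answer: -630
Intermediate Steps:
W(Z) = -216 - 6*Z (W(Z) = -6*(Z + 36) = -6*(36 + Z) = -216 - 6*Z)
g(-70, 38) + W(61) = (-10 - 1*38) + (-216 - 6*61) = (-10 - 38) + (-216 - 366) = -48 - 582 = -630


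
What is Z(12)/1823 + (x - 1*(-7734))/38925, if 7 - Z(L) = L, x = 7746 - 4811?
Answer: 19254962/70960275 ≈ 0.27135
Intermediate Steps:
x = 2935
Z(L) = 7 - L
Z(12)/1823 + (x - 1*(-7734))/38925 = (7 - 1*12)/1823 + (2935 - 1*(-7734))/38925 = (7 - 12)*(1/1823) + (2935 + 7734)*(1/38925) = -5*1/1823 + 10669*(1/38925) = -5/1823 + 10669/38925 = 19254962/70960275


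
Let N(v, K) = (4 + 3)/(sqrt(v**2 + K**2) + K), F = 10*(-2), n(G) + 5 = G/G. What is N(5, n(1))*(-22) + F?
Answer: -1116/25 - 154*sqrt(41)/25 ≈ -84.083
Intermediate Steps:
n(G) = -4 (n(G) = -5 + G/G = -5 + 1 = -4)
F = -20
N(v, K) = 7/(K + sqrt(K**2 + v**2)) (N(v, K) = 7/(sqrt(K**2 + v**2) + K) = 7/(K + sqrt(K**2 + v**2)))
N(5, n(1))*(-22) + F = (7/(-4 + sqrt((-4)**2 + 5**2)))*(-22) - 20 = (7/(-4 + sqrt(16 + 25)))*(-22) - 20 = (7/(-4 + sqrt(41)))*(-22) - 20 = -154/(-4 + sqrt(41)) - 20 = -20 - 154/(-4 + sqrt(41))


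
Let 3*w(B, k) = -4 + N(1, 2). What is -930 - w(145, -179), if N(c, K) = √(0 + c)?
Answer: -929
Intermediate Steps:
N(c, K) = √c
w(B, k) = -1 (w(B, k) = (-4 + √1)/3 = (-4 + 1)/3 = (⅓)*(-3) = -1)
-930 - w(145, -179) = -930 - 1*(-1) = -930 + 1 = -929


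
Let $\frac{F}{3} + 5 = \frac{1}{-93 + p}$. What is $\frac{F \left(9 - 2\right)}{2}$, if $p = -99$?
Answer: $- \frac{6727}{128} \approx -52.555$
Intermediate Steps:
$F = - \frac{961}{64}$ ($F = -15 + \frac{3}{-93 - 99} = -15 + \frac{3}{-192} = -15 + 3 \left(- \frac{1}{192}\right) = -15 - \frac{1}{64} = - \frac{961}{64} \approx -15.016$)
$\frac{F \left(9 - 2\right)}{2} = \frac{\left(- \frac{961}{64}\right) \left(9 - 2\right)}{2} = \frac{\left(- \frac{961}{64}\right) 7}{2} = \frac{1}{2} \left(- \frac{6727}{64}\right) = - \frac{6727}{128}$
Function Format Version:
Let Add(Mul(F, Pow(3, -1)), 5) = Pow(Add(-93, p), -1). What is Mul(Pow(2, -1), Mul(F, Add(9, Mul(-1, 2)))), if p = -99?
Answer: Rational(-6727, 128) ≈ -52.555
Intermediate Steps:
F = Rational(-961, 64) (F = Add(-15, Mul(3, Pow(Add(-93, -99), -1))) = Add(-15, Mul(3, Pow(-192, -1))) = Add(-15, Mul(3, Rational(-1, 192))) = Add(-15, Rational(-1, 64)) = Rational(-961, 64) ≈ -15.016)
Mul(Pow(2, -1), Mul(F, Add(9, Mul(-1, 2)))) = Mul(Pow(2, -1), Mul(Rational(-961, 64), Add(9, Mul(-1, 2)))) = Mul(Rational(1, 2), Mul(Rational(-961, 64), Add(9, -2))) = Mul(Rational(1, 2), Mul(Rational(-961, 64), 7)) = Mul(Rational(1, 2), Rational(-6727, 64)) = Rational(-6727, 128)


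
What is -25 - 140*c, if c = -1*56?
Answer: 7815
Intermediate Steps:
c = -56
-25 - 140*c = -25 - 140*(-56) = -25 + 7840 = 7815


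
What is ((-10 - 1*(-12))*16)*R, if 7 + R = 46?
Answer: 1248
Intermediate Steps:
R = 39 (R = -7 + 46 = 39)
((-10 - 1*(-12))*16)*R = ((-10 - 1*(-12))*16)*39 = ((-10 + 12)*16)*39 = (2*16)*39 = 32*39 = 1248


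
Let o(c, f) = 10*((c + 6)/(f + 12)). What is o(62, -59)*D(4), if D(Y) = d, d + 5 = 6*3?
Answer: -8840/47 ≈ -188.09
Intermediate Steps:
d = 13 (d = -5 + 6*3 = -5 + 18 = 13)
D(Y) = 13
o(c, f) = 10*(6 + c)/(12 + f) (o(c, f) = 10*((6 + c)/(12 + f)) = 10*(6 + c)/(12 + f))
o(62, -59)*D(4) = (10*(6 + 62)/(12 - 59))*13 = (10*68/(-47))*13 = (10*(-1/47)*68)*13 = -680/47*13 = -8840/47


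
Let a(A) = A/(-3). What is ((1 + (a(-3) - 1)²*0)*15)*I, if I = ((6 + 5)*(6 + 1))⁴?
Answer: 527295615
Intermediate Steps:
a(A) = -A/3 (a(A) = A*(-⅓) = -A/3)
I = 35153041 (I = (11*7)⁴ = 77⁴ = 35153041)
((1 + (a(-3) - 1)²*0)*15)*I = ((1 + (-⅓*(-3) - 1)²*0)*15)*35153041 = ((1 + (1 - 1)²*0)*15)*35153041 = ((1 + 0²*0)*15)*35153041 = ((1 + 0*0)*15)*35153041 = ((1 + 0)*15)*35153041 = (1*15)*35153041 = 15*35153041 = 527295615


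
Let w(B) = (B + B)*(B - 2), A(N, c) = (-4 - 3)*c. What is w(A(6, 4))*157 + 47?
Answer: 263807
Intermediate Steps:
A(N, c) = -7*c
w(B) = 2*B*(-2 + B) (w(B) = (2*B)*(-2 + B) = 2*B*(-2 + B))
w(A(6, 4))*157 + 47 = (2*(-7*4)*(-2 - 7*4))*157 + 47 = (2*(-28)*(-2 - 28))*157 + 47 = (2*(-28)*(-30))*157 + 47 = 1680*157 + 47 = 263760 + 47 = 263807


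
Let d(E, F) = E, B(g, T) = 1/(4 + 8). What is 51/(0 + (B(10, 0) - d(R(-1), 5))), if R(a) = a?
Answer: 612/13 ≈ 47.077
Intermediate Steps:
B(g, T) = 1/12
51/(0 + (B(10, 0) - d(R(-1), 5))) = 51/(0 + (1/12 - 1*(-1))) = 51/(0 + (1/12 + 1)) = 51/(0 + 13/12) = 51/(13/12) = 51*(12/13) = 612/13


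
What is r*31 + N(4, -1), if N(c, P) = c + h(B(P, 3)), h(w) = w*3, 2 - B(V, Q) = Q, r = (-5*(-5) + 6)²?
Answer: 29792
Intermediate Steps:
r = 961 (r = (25 + 6)² = 31² = 961)
B(V, Q) = 2 - Q
h(w) = 3*w
N(c, P) = -3 + c (N(c, P) = c + 3*(2 - 1*3) = c + 3*(2 - 3) = c + 3*(-1) = c - 3 = -3 + c)
r*31 + N(4, -1) = 961*31 + (-3 + 4) = 29791 + 1 = 29792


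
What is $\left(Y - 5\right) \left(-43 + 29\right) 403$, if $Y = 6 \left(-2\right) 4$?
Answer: $299026$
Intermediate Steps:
$Y = -48$ ($Y = \left(-12\right) 4 = -48$)
$\left(Y - 5\right) \left(-43 + 29\right) 403 = \left(-48 - 5\right) \left(-43 + 29\right) 403 = \left(-53\right) \left(-14\right) 403 = 742 \cdot 403 = 299026$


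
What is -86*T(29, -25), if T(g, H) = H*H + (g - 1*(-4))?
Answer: -56588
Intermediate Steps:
T(g, H) = 4 + g + H² (T(g, H) = H² + (g + 4) = H² + (4 + g) = 4 + g + H²)
-86*T(29, -25) = -86*(4 + 29 + (-25)²) = -86*(4 + 29 + 625) = -86*658 = -56588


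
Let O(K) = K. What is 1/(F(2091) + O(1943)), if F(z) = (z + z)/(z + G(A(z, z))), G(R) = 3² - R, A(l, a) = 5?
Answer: 2095/4074767 ≈ 0.00051414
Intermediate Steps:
G(R) = 9 - R
F(z) = 2*z/(4 + z) (F(z) = (z + z)/(z + (9 - 1*5)) = (2*z)/(z + (9 - 5)) = (2*z)/(z + 4) = (2*z)/(4 + z) = 2*z/(4 + z))
1/(F(2091) + O(1943)) = 1/(2*2091/(4 + 2091) + 1943) = 1/(2*2091/2095 + 1943) = 1/(2*2091*(1/2095) + 1943) = 1/(4182/2095 + 1943) = 1/(4074767/2095) = 2095/4074767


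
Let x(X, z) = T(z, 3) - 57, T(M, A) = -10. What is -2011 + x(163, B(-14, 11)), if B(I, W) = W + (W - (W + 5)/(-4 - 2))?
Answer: -2078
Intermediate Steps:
B(I, W) = ⅚ + 13*W/6 (B(I, W) = W + (W - (5 + W)/(-6)) = W + (W - (5 + W)*(-1)/6) = W + (W - (-⅚ - W/6)) = W + (W + (⅚ + W/6)) = W + (⅚ + 7*W/6) = ⅚ + 13*W/6)
x(X, z) = -67 (x(X, z) = -10 - 57 = -67)
-2011 + x(163, B(-14, 11)) = -2011 - 67 = -2078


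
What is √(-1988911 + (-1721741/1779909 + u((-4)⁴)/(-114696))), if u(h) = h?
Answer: 2*I*√444160783300123773002334/945131679 ≈ 1410.3*I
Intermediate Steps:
√(-1988911 + (-1721741/1779909 + u((-4)⁴)/(-114696))) = √(-1988911 + (-1721741/1779909 + (-4)⁴/(-114696))) = √(-1988911 + (-1721741*1/1779909 + 256*(-1/114696))) = √(-1988911 + (-1721741/1779909 - 32/14337)) = √(-1988911 - 8247185935/8506185111) = √(-16918053382490056/8506185111) = 2*I*√444160783300123773002334/945131679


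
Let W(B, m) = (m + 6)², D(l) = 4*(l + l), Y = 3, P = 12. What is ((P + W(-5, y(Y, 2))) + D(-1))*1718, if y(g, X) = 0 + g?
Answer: 146030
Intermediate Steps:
D(l) = 8*l (D(l) = 4*(2*l) = 8*l)
y(g, X) = g
W(B, m) = (6 + m)²
((P + W(-5, y(Y, 2))) + D(-1))*1718 = ((12 + (6 + 3)²) + 8*(-1))*1718 = ((12 + 9²) - 8)*1718 = ((12 + 81) - 8)*1718 = (93 - 8)*1718 = 85*1718 = 146030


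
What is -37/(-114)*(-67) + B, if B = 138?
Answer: 13253/114 ≈ 116.25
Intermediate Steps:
-37/(-114)*(-67) + B = -37/(-114)*(-67) + 138 = -37*(-1/114)*(-67) + 138 = (37/114)*(-67) + 138 = -2479/114 + 138 = 13253/114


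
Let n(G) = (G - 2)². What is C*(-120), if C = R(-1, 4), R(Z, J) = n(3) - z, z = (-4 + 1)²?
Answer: 960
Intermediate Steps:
z = 9 (z = (-3)² = 9)
n(G) = (-2 + G)²
R(Z, J) = -8 (R(Z, J) = (-2 + 3)² - 1*9 = 1² - 9 = 1 - 9 = -8)
C = -8
C*(-120) = -8*(-120) = 960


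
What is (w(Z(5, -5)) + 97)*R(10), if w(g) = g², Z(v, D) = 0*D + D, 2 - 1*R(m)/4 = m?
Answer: -3904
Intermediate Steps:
R(m) = 8 - 4*m
Z(v, D) = D (Z(v, D) = 0 + D = D)
(w(Z(5, -5)) + 97)*R(10) = ((-5)² + 97)*(8 - 4*10) = (25 + 97)*(8 - 40) = 122*(-32) = -3904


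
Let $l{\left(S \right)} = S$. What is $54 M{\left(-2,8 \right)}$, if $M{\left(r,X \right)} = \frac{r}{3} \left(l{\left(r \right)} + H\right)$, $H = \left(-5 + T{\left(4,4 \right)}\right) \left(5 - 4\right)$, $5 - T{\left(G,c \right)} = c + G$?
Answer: $360$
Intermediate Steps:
$T{\left(G,c \right)} = 5 - G - c$ ($T{\left(G,c \right)} = 5 - \left(c + G\right) = 5 - \left(G + c\right) = 5 - G - c$)
$H = -8$ ($H = \left(-5 - 3\right) \left(5 - 4\right) = \left(-5 - 3\right) 1 = \left(-8\right) 1 = -8$)
$M{\left(r,X \right)} = \frac{r \left(-8 + r\right)}{3}$ ($M{\left(r,X \right)} = \frac{r}{3} \left(r - 8\right) = r \frac{1}{3} \left(-8 + r\right) = \frac{r}{3} \left(-8 + r\right) = \frac{r \left(-8 + r\right)}{3}$)
$54 M{\left(-2,8 \right)} = 54 \cdot \frac{1}{3} \left(-2\right) \left(-8 - 2\right) = 54 \cdot \frac{1}{3} \left(-2\right) \left(-10\right) = 54 \cdot \frac{20}{3} = 360$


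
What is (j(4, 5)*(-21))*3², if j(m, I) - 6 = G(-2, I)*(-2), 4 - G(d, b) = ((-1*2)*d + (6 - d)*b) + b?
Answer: -18144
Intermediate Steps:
G(d, b) = 4 - b + 2*d - b*(6 - d) (G(d, b) = 4 - (((-1*2)*d + (6 - d)*b) + b) = 4 - ((-2*d + b*(6 - d)) + b) = 4 - (b - 2*d + b*(6 - d)) = 4 + (-b + 2*d - b*(6 - d)) = 4 - b + 2*d - b*(6 - d))
j(m, I) = 6 + 18*I (j(m, I) = 6 + (4 - 7*I + 2*(-2) + I*(-2))*(-2) = 6 + (4 - 7*I - 4 - 2*I)*(-2) = 6 - 9*I*(-2) = 6 + 18*I)
(j(4, 5)*(-21))*3² = ((6 + 18*5)*(-21))*3² = ((6 + 90)*(-21))*9 = (96*(-21))*9 = -2016*9 = -18144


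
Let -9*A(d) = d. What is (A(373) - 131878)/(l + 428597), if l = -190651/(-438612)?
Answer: -34716870820/112792786809 ≈ -0.30779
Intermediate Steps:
l = 190651/438612 (l = -190651*(-1/438612) = 190651/438612 ≈ 0.43467)
A(d) = -d/9
(A(373) - 131878)/(l + 428597) = (-⅑*373 - 131878)/(190651/438612 + 428597) = (-373/9 - 131878)/(187987978015/438612) = -1187275/9*438612/187987978015 = -34716870820/112792786809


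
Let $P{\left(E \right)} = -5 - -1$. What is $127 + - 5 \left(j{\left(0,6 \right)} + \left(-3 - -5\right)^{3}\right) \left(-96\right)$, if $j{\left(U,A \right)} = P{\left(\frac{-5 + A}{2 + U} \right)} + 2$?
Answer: $3007$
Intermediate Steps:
$P{\left(E \right)} = -4$ ($P{\left(E \right)} = -5 + 1 = -4$)
$j{\left(U,A \right)} = -2$ ($j{\left(U,A \right)} = -4 + 2 = -2$)
$127 + - 5 \left(j{\left(0,6 \right)} + \left(-3 - -5\right)^{3}\right) \left(-96\right) = 127 + - 5 \left(-2 + \left(-3 - -5\right)^{3}\right) \left(-96\right) = 127 + - 5 \left(-2 + \left(-3 + 5\right)^{3}\right) \left(-96\right) = 127 + - 5 \left(-2 + 2^{3}\right) \left(-96\right) = 127 + - 5 \left(-2 + 8\right) \left(-96\right) = 127 + \left(-5\right) 6 \left(-96\right) = 127 - -2880 = 127 + 2880 = 3007$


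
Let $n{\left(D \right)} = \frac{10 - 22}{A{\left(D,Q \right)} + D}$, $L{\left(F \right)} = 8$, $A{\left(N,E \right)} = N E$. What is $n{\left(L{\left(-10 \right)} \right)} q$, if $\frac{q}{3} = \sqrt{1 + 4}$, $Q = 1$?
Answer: $- \frac{9 \sqrt{5}}{4} \approx -5.0312$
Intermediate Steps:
$A{\left(N,E \right)} = E N$
$n{\left(D \right)} = - \frac{6}{D}$ ($n{\left(D \right)} = \frac{10 - 22}{1 D + D} = - \frac{12}{D + D} = - \frac{12}{2 D} = - 12 \frac{1}{2 D} = - \frac{6}{D}$)
$q = 3 \sqrt{5}$ ($q = 3 \sqrt{1 + 4} = 3 \sqrt{5} \approx 6.7082$)
$n{\left(L{\left(-10 \right)} \right)} q = - \frac{6}{8} \cdot 3 \sqrt{5} = \left(-6\right) \frac{1}{8} \cdot 3 \sqrt{5} = - \frac{3 \cdot 3 \sqrt{5}}{4} = - \frac{9 \sqrt{5}}{4}$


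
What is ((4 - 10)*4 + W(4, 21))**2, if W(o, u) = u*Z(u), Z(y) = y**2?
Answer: 85322169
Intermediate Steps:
W(o, u) = u**3 (W(o, u) = u*u**2 = u**3)
((4 - 10)*4 + W(4, 21))**2 = ((4 - 10)*4 + 21**3)**2 = (-6*4 + 9261)**2 = (-24 + 9261)**2 = 9237**2 = 85322169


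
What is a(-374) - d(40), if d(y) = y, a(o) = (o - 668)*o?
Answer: 389668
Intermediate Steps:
a(o) = o*(-668 + o) (a(o) = (-668 + o)*o = o*(-668 + o))
a(-374) - d(40) = -374*(-668 - 374) - 1*40 = -374*(-1042) - 40 = 389708 - 40 = 389668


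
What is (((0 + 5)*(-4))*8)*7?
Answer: -1120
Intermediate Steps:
(((0 + 5)*(-4))*8)*7 = ((5*(-4))*8)*7 = -20*8*7 = -160*7 = -1120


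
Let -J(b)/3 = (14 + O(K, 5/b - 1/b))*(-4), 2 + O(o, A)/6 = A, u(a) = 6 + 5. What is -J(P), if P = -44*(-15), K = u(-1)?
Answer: -1344/55 ≈ -24.436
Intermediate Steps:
u(a) = 11
K = 11
O(o, A) = -12 + 6*A
P = 660
J(b) = 24 + 288/b (J(b) = -3*(14 + (-12 + 6*(5/b - 1/b)))*(-4) = -3*(14 + (-12 + 6*(4/b)))*(-4) = -3*(14 + (-12 + 24/b))*(-4) = -3*(2 + 24/b)*(-4) = -3*(-8 - 96/b) = 24 + 288/b)
-J(P) = -(24 + 288/660) = -(24 + 288*(1/660)) = -(24 + 24/55) = -1*1344/55 = -1344/55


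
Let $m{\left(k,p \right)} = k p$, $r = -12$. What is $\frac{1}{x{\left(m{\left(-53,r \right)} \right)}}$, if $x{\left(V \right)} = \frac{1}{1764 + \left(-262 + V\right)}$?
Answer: $2138$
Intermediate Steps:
$x{\left(V \right)} = \frac{1}{1502 + V}$
$\frac{1}{x{\left(m{\left(-53,r \right)} \right)}} = \frac{1}{\frac{1}{1502 - -636}} = \frac{1}{\frac{1}{1502 + 636}} = \frac{1}{\frac{1}{2138}} = 2138$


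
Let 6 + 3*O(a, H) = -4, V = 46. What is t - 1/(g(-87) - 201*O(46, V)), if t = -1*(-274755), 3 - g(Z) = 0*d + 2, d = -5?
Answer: 184360604/671 ≈ 2.7476e+5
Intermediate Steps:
O(a, H) = -10/3 (O(a, H) = -2 + (⅓)*(-4) = -2 - 4/3 = -10/3)
g(Z) = 1 (g(Z) = 3 - (0*(-5) + 2) = 3 - (0 + 2) = 3 - 1*2 = 3 - 2 = 1)
t = 274755
t - 1/(g(-87) - 201*O(46, V)) = 274755 - 1/(1 - 201*(-10/3)) = 274755 - 1/(1 + 670) = 274755 - 1/671 = 184360604/671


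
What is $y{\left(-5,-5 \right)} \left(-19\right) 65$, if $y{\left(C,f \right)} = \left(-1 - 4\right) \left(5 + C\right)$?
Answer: $0$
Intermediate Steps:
$y{\left(C,f \right)} = -25 - 5 C$ ($y{\left(C,f \right)} = - 5 \left(5 + C\right) = -25 - 5 C$)
$y{\left(-5,-5 \right)} \left(-19\right) 65 = \left(-25 - -25\right) \left(-19\right) 65 = \left(-25 + 25\right) \left(-19\right) 65 = 0 \left(-19\right) 65 = 0 \cdot 65 = 0$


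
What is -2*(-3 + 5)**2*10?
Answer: -80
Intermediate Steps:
-2*(-3 + 5)**2*10 = -2*2**2*10 = -2*4*10 = -8*10 = -80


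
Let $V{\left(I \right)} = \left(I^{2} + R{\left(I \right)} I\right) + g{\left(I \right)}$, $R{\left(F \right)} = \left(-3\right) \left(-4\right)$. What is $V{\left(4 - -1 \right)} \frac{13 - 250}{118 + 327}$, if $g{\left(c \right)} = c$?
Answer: $- \frac{4266}{89} \approx -47.933$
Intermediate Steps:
$R{\left(F \right)} = 12$
$V{\left(I \right)} = I^{2} + 13 I$ ($V{\left(I \right)} = \left(I^{2} + 12 I\right) + I = I^{2} + 13 I$)
$V{\left(4 - -1 \right)} \frac{13 - 250}{118 + 327} = \left(4 - -1\right) \left(13 + \left(4 - -1\right)\right) \frac{13 - 250}{118 + 327} = \left(4 + 1\right) \left(13 + \left(4 + 1\right)\right) \left(- \frac{237}{445}\right) = 5 \left(13 + 5\right) \left(\left(-237\right) \frac{1}{445}\right) = 5 \cdot 18 \left(- \frac{237}{445}\right) = 90 \left(- \frac{237}{445}\right) = - \frac{4266}{89}$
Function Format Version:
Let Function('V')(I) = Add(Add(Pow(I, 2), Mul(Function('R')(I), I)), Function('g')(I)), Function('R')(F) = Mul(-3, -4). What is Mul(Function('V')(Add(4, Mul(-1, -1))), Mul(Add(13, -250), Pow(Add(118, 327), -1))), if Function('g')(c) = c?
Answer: Rational(-4266, 89) ≈ -47.933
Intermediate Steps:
Function('R')(F) = 12
Function('V')(I) = Add(Pow(I, 2), Mul(13, I)) (Function('V')(I) = Add(Add(Pow(I, 2), Mul(12, I)), I) = Add(Pow(I, 2), Mul(13, I)))
Mul(Function('V')(Add(4, Mul(-1, -1))), Mul(Add(13, -250), Pow(Add(118, 327), -1))) = Mul(Mul(Add(4, Mul(-1, -1)), Add(13, Add(4, Mul(-1, -1)))), Mul(Add(13, -250), Pow(Add(118, 327), -1))) = Mul(Mul(Add(4, 1), Add(13, Add(4, 1))), Mul(-237, Pow(445, -1))) = Mul(Mul(5, Add(13, 5)), Mul(-237, Rational(1, 445))) = Mul(Mul(5, 18), Rational(-237, 445)) = Mul(90, Rational(-237, 445)) = Rational(-4266, 89)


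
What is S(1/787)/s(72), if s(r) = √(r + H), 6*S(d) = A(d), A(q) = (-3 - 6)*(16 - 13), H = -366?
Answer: 3*I*√6/28 ≈ 0.26245*I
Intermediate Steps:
A(q) = -27 (A(q) = -9*3 = -27)
S(d) = -9/2 (S(d) = (⅙)*(-27) = -9/2)
s(r) = √(-366 + r) (s(r) = √(r - 366) = √(-366 + r))
S(1/787)/s(72) = -9/(2*√(-366 + 72)) = -9*(-I*√6/42)/2 = -(-3)*I*√6/28 = 3*I*√6/28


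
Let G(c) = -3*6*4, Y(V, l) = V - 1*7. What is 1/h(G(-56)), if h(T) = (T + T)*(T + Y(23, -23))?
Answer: 1/8064 ≈ 0.00012401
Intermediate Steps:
Y(V, l) = -7 + V (Y(V, l) = V - 7 = -7 + V)
G(c) = -72 (G(c) = -18*4 = -72)
h(T) = 2*T*(16 + T) (h(T) = (T + T)*(T + (-7 + 23)) = (2*T)*(T + 16) = (2*T)*(16 + T) = 2*T*(16 + T))
1/h(G(-56)) = 1/(2*(-72)*(16 - 72)) = 1/(2*(-72)*(-56)) = 1/8064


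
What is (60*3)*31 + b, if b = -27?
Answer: 5553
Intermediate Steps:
(60*3)*31 + b = (60*3)*31 - 27 = 180*31 - 27 = 5580 - 27 = 5553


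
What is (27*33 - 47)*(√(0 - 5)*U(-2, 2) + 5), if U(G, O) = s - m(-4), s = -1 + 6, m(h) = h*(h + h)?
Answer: 4220 - 22788*I*√5 ≈ 4220.0 - 50956.0*I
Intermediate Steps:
m(h) = 2*h² (m(h) = h*(2*h) = 2*h²)
s = 5
U(G, O) = -27 (U(G, O) = 5 - 2*(-4)² = 5 - 2*16 = 5 - 1*32 = 5 - 32 = -27)
(27*33 - 47)*(√(0 - 5)*U(-2, 2) + 5) = (27*33 - 47)*(√(0 - 5)*(-27) + 5) = (891 - 47)*(√(-5)*(-27) + 5) = 844*((I*√5)*(-27) + 5) = 844*(-27*I*√5 + 5) = 844*(5 - 27*I*√5) = 4220 - 22788*I*√5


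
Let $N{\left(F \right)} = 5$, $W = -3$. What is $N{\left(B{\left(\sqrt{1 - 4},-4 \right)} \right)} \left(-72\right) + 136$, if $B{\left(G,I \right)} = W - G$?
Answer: $-224$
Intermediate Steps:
$B{\left(G,I \right)} = -3 - G$
$N{\left(B{\left(\sqrt{1 - 4},-4 \right)} \right)} \left(-72\right) + 136 = 5 \left(-72\right) + 136 = -360 + 136 = -224$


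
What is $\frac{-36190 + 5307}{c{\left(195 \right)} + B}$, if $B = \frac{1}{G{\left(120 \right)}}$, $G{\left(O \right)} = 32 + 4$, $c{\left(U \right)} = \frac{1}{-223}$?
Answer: $- \frac{247928724}{187} \approx -1.3258 \cdot 10^{6}$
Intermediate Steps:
$c{\left(U \right)} = - \frac{1}{223}$
$G{\left(O \right)} = 36$
$B = \frac{1}{36} \approx 0.027778$
$\frac{-36190 + 5307}{c{\left(195 \right)} + B} = \frac{-36190 + 5307}{- \frac{1}{223} + \frac{1}{36}} = - \frac{30883}{\frac{187}{8028}} = \left(-30883\right) \frac{8028}{187} = - \frac{247928724}{187}$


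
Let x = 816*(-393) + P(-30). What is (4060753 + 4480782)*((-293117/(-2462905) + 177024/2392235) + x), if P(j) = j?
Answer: -17448928626718523621657/6369564911 ≈ -2.7394e+12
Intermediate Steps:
x = -320718 (x = 816*(-393) - 30 = -320688 - 30 = -320718)
(4060753 + 4480782)*((-293117/(-2462905) + 177024/2392235) + x) = (4060753 + 4480782)*((-293117/(-2462905) + 177024/2392235) - 320718) = 8541535*((-293117*(-1/2462905) + 177024*(1/2392235)) - 320718) = 8541535*((293117/2462905 + 177024/2392235) - 320718) = 8541535*(6147016439/31847824555 - 320718) = 8541535*(-10214164448614051/31847824555) = -17448928626718523621657/6369564911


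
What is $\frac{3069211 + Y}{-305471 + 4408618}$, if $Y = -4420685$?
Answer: $- \frac{1351474}{4103147} \approx -0.32937$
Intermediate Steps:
$\frac{3069211 + Y}{-305471 + 4408618} = \frac{3069211 - 4420685}{-305471 + 4408618} = - \frac{1351474}{4103147}$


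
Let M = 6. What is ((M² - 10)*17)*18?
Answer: 7956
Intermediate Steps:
((M² - 10)*17)*18 = ((6² - 10)*17)*18 = ((36 - 10)*17)*18 = (26*17)*18 = 442*18 = 7956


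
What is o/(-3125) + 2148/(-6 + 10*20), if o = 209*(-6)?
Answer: 3477888/303125 ≈ 11.473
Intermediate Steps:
o = -1254
o/(-3125) + 2148/(-6 + 10*20) = -1254/(-3125) + 2148/(-6 + 10*20) = -1254*(-1/3125) + 2148/(-6 + 200) = 1254/3125 + 2148/194 = 1254/3125 + 2148*(1/194) = 1254/3125 + 1074/97 = 3477888/303125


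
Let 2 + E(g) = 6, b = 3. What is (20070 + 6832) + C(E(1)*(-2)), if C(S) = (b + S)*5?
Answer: 26877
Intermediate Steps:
E(g) = 4 (E(g) = -2 + 6 = 4)
C(S) = 15 + 5*S (C(S) = (3 + S)*5 = 15 + 5*S)
(20070 + 6832) + C(E(1)*(-2)) = (20070 + 6832) + (15 + 5*(4*(-2))) = 26902 + (15 + 5*(-8)) = 26902 + (15 - 40) = 26902 - 25 = 26877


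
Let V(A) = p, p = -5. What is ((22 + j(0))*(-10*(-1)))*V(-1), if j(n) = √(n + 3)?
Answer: -1100 - 50*√3 ≈ -1186.6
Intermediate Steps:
j(n) = √(3 + n)
V(A) = -5
((22 + j(0))*(-10*(-1)))*V(-1) = ((22 + √(3 + 0))*(-10*(-1)))*(-5) = ((22 + √3)*10)*(-5) = (220 + 10*√3)*(-5) = -1100 - 50*√3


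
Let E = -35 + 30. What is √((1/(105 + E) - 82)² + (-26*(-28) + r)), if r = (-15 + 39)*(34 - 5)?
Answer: √81463601/100 ≈ 90.257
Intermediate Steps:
E = -5
r = 696 (r = 24*29 = 696)
√((1/(105 + E) - 82)² + (-26*(-28) + r)) = √((1/(105 - 5) - 82)² + (-26*(-28) + 696)) = √((1/100 - 82)² + (728 + 696)) = √((1/100 - 82)² + 1424) = √((-8199/100)² + 1424) = √(67223601/10000 + 1424) = √(81463601/10000) = √81463601/100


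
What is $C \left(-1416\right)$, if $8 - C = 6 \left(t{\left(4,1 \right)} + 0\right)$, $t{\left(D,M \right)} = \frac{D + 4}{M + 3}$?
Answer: $5664$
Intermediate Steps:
$t{\left(D,M \right)} = \frac{4 + D}{3 + M}$
$C = -4$ ($C = 8 - 6 \left(\frac{4 + 4}{3 + 1} + 0\right) = 8 - 6 \left(\frac{1}{4} \cdot 8 + 0\right) = 8 - 6 \left(2 + 0\right) = 8 - 6 \cdot 2 = 8 - 12 = -4$)
$C \left(-1416\right) = \left(-4\right) \left(-1416\right) = 5664$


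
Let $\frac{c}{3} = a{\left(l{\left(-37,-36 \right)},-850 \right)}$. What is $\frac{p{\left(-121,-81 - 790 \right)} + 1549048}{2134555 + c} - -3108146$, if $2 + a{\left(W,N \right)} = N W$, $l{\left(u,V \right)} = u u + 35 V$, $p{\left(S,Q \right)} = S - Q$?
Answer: $\frac{5770582305252}{1856599} \approx 3.1081 \cdot 10^{6}$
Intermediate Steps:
$l{\left(u,V \right)} = u^{2} + 35 V$
$a{\left(W,N \right)} = -2 + N W$
$c = -277956$ ($c = 3 \left(-2 - 850 \left(\left(-37\right)^{2} + 35 \left(-36\right)\right)\right) = 3 \left(-2 - 850 \left(1369 - 1260\right)\right) = 3 \left(-2 - 92650\right) = 3 \left(-92652\right) = -277956$)
$\frac{p{\left(-121,-81 - 790 \right)} + 1549048}{2134555 + c} - -3108146 = \frac{\left(-121 - \left(-81 - 790\right)\right) + 1549048}{2134555 - 277956} - -3108146 = \frac{\left(-121 - -871\right) + 1549048}{1856599} + 3108146 = \left(\left(-121 + 871\right) + 1549048\right) \frac{1}{1856599} + 3108146 = \left(750 + 1549048\right) \frac{1}{1856599} + 3108146 = 1549798 \cdot \frac{1}{1856599} + 3108146 = \frac{1549798}{1856599} + 3108146 = \frac{5770582305252}{1856599}$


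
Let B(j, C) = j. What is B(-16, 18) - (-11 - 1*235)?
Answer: 230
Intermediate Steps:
B(-16, 18) - (-11 - 1*235) = -16 - (-11 - 1*235) = -16 - (-11 - 235) = -16 - 1*(-246) = -16 + 246 = 230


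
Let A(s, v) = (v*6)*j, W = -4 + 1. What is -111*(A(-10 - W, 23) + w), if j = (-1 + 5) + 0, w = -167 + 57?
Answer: -49062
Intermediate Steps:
w = -110
j = 4 (j = 4 + 0 = 4)
W = -3
A(s, v) = 24*v (A(s, v) = (v*6)*4 = (6*v)*4 = 24*v)
-111*(A(-10 - W, 23) + w) = -111*(24*23 - 110) = -111*(552 - 110) = -111*442 = -49062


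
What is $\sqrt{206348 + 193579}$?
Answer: $\sqrt{399927} \approx 632.4$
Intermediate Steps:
$\sqrt{206348 + 193579} = \sqrt{399927}$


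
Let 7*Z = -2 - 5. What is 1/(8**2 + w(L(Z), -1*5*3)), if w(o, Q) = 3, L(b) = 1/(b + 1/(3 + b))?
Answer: 1/67 ≈ 0.014925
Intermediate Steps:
Z = -1 (Z = (-2 - 5)/7 = (1/7)*(-7) = -1)
1/(8**2 + w(L(Z), -1*5*3)) = 1/(8**2 + 3) = 1/(64 + 3) = 1/67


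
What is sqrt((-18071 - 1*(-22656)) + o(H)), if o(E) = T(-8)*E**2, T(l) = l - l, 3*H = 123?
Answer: sqrt(4585) ≈ 67.713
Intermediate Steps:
H = 41 (H = (1/3)*123 = 41)
T(l) = 0
o(E) = 0 (o(E) = 0*E**2 = 0)
sqrt((-18071 - 1*(-22656)) + o(H)) = sqrt((-18071 - 1*(-22656)) + 0) = sqrt((-18071 + 22656) + 0) = sqrt(4585 + 0) = sqrt(4585)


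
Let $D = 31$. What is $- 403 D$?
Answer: $-12493$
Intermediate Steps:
$- 403 D = \left(-403\right) 31 = -12493$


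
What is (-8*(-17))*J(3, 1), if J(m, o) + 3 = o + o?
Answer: -136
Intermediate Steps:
J(m, o) = -3 + 2*o (J(m, o) = -3 + (o + o) = -3 + 2*o)
(-8*(-17))*J(3, 1) = (-8*(-17))*(-3 + 2*1) = 136*(-3 + 2) = 136*(-1) = -136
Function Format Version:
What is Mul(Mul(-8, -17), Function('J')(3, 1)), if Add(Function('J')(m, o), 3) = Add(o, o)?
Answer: -136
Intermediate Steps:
Function('J')(m, o) = Add(-3, Mul(2, o)) (Function('J')(m, o) = Add(-3, Add(o, o)) = Add(-3, Mul(2, o)))
Mul(Mul(-8, -17), Function('J')(3, 1)) = Mul(Mul(-8, -17), Add(-3, Mul(2, 1))) = Mul(136, Add(-3, 2)) = Mul(136, -1) = -136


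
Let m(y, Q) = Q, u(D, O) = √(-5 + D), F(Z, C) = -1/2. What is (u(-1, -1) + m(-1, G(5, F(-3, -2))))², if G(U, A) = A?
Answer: -23/4 - I*√6 ≈ -5.75 - 2.4495*I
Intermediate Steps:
F(Z, C) = -½ (F(Z, C) = -1*½ = -½)
(u(-1, -1) + m(-1, G(5, F(-3, -2))))² = (√(-5 - 1) - ½)² = (√(-6) - ½)² = (I*√6 - ½)² = (-½ + I*√6)²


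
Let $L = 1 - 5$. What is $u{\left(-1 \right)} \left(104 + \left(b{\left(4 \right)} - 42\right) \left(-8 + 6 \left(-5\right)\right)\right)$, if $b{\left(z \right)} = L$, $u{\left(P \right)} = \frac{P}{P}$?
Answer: $1852$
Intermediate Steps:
$u{\left(P \right)} = 1$
$L = -4$
$b{\left(z \right)} = -4$
$u{\left(-1 \right)} \left(104 + \left(b{\left(4 \right)} - 42\right) \left(-8 + 6 \left(-5\right)\right)\right) = 1 \left(104 + \left(-4 - 42\right) \left(-8 + 6 \left(-5\right)\right)\right) = 1 \left(104 - 46 \left(-8 - 30\right)\right) = 1 \left(104 - -1748\right) = 1 \left(104 + 1748\right) = 1 \cdot 1852 = 1852$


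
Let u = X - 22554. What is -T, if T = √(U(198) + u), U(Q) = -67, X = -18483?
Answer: -4*I*√2569 ≈ -202.74*I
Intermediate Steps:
u = -41037 (u = -18483 - 22554 = -41037)
T = 4*I*√2569 (T = √(-67 - 41037) = √(-41104) = 4*I*√2569 ≈ 202.74*I)
-T = -4*I*√2569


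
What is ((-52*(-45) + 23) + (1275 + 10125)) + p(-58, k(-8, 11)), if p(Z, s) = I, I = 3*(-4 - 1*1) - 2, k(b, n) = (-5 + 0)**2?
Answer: 13746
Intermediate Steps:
k(b, n) = 25 (k(b, n) = (-5)**2 = 25)
I = -17 (I = 3*(-4 - 1) - 2 = 3*(-5) - 2 = -15 - 2 = -17)
p(Z, s) = -17
((-52*(-45) + 23) + (1275 + 10125)) + p(-58, k(-8, 11)) = ((-52*(-45) + 23) + (1275 + 10125)) - 17 = ((2340 + 23) + 11400) - 17 = (2363 + 11400) - 17 = 13763 - 17 = 13746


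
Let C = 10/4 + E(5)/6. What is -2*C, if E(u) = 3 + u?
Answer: -23/3 ≈ -7.6667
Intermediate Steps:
C = 23/6 (C = 10/4 + (3 + 5)/6 = 10*(1/4) + 8*(1/6) = 5/2 + 4/3 = 23/6 ≈ 3.8333)
-2*C = -2*23/6 = -23/3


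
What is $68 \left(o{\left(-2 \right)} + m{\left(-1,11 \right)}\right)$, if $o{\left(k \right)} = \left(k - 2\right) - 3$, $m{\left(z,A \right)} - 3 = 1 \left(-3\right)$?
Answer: $-476$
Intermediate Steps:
$m{\left(z,A \right)} = 0$ ($m{\left(z,A \right)} = 3 + 1 \left(-3\right) = 3 - 3 = 0$)
$o{\left(k \right)} = -5 + k$ ($o{\left(k \right)} = \left(k - 2\right) - 3 = \left(-2 + k\right) - 3 = -5 + k$)
$68 \left(o{\left(-2 \right)} + m{\left(-1,11 \right)}\right) = 68 \left(\left(-5 - 2\right) + 0\right) = 68 \left(-7 + 0\right) = 68 \left(-7\right) = -476$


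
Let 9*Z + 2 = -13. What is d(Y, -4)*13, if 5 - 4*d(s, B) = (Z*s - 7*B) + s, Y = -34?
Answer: -1781/12 ≈ -148.42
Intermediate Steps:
Z = -5/3 (Z = -2/9 + (⅑)*(-13) = -2/9 - 13/9 = -5/3 ≈ -1.6667)
d(s, B) = 5/4 + s/6 + 7*B/4 (d(s, B) = 5/4 - ((-5*s/3 - 7*B) + s)/4 = 5/4 - ((-7*B - 5*s/3) + s)/4 = 5/4 - (-7*B - 2*s/3)/4 = 5/4 + (s/6 + 7*B/4) = 5/4 + s/6 + 7*B/4)
d(Y, -4)*13 = (5/4 + (⅙)*(-34) + (7/4)*(-4))*13 = (5/4 - 17/3 - 7)*13 = -137/12*13 = -1781/12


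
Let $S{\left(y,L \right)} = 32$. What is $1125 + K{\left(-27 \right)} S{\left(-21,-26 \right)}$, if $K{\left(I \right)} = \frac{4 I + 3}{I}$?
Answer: $\frac{11245}{9} \approx 1249.4$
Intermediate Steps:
$K{\left(I \right)} = \frac{3 + 4 I}{I}$
$1125 + K{\left(-27 \right)} S{\left(-21,-26 \right)} = 1125 + \left(4 + \frac{3}{-27}\right) 32 = 1125 + \left(4 + 3 \left(- \frac{1}{27}\right)\right) 32 = 1125 + \left(4 - \frac{1}{9}\right) 32 = 1125 + \frac{35}{9} \cdot 32 = 1125 + \frac{1120}{9} = \frac{11245}{9}$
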